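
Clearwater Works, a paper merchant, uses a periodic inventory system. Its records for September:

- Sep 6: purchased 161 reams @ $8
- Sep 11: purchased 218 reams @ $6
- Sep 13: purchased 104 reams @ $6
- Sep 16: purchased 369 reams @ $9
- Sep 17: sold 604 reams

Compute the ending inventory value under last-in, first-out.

Sep 17, 604 sold [LIFO — newest first]: 369 @ $9 + 104 @ $6 + 131 @ $6 = $4,731
Ending inventory: 161 @ $8 + 87 @ $6 = $1,810
Check: goods available $6,541 = COGS $4,731 + ending $1,810

Ending inventory = $1,810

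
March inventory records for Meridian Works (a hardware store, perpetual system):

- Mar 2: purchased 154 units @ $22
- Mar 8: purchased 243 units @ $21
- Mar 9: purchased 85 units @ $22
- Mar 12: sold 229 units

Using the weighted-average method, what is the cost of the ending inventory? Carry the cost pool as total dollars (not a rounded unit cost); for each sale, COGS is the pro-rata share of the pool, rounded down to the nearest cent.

After Mar 2: 154 on hand, pool $3,388.00 (≈ $22.0000 each)
After Mar 8: 397 on hand, pool $8,491.00 (≈ $21.3879 each)
After Mar 9: 482 on hand, pool $10,361.00 (≈ $21.4959 each)
Mar 12, sell 229: 229/482 × $10,361.00 → $4,922.54
Ending inventory (cost pool remaining) = $5,438.46

Ending inventory = $5,438.46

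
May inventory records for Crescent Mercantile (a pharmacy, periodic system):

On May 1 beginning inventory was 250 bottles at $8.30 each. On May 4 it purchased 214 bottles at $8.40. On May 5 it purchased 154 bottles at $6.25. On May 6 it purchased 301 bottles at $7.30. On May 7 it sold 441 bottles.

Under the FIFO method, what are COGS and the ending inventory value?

May 7, 441 sold [FIFO — oldest first]: 250 @ $8.30 + 191 @ $8.40 = $3,679.40
Ending inventory: 23 @ $8.40 + 154 @ $6.25 + 301 @ $7.30 = $3,353.00

COGS = $3,679.40; ending inventory = $3,353.00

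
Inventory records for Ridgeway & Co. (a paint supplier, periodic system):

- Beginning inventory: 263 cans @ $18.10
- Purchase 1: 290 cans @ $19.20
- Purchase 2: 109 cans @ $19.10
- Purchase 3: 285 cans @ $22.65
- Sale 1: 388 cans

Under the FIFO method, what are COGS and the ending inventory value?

COGS = $7,160.30; ending inventory = $11,705.15

Sale 1 (388) [FIFO — oldest first]: 263 @ $18.10 + 125 @ $19.20 = $7,160.30
Ending inventory: 165 @ $19.20 + 109 @ $19.10 + 285 @ $22.65 = $11,705.15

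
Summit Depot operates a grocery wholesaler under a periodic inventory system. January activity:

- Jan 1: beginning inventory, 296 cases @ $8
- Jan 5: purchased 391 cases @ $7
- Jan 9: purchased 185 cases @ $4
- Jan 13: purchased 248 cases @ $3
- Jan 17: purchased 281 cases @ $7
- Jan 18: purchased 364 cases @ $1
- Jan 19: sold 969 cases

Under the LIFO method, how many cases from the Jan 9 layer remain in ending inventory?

109

Jan 19, 969 sold [LIFO — newest first]: 364 @ $1 + 281 @ $7 + 248 @ $3 + 76 @ $4 = $3,379
Ending inventory: 296 @ $8 + 391 @ $7 + 109 @ $4 = $5,541
Check: goods available $8,920 = COGS $3,379 + ending $5,541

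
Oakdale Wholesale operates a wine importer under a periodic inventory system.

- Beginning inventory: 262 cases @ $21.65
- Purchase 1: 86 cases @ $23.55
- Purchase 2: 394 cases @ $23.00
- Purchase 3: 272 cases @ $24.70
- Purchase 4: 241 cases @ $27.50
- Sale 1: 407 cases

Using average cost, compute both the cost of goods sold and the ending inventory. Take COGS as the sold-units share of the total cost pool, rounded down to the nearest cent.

COGS = $9,763.29; ending inventory = $20,342.21

Sale 1, sell 407: 407/1255 × $30,105.50 → $9,763.29
Ending inventory (cost pool remaining) = $20,342.21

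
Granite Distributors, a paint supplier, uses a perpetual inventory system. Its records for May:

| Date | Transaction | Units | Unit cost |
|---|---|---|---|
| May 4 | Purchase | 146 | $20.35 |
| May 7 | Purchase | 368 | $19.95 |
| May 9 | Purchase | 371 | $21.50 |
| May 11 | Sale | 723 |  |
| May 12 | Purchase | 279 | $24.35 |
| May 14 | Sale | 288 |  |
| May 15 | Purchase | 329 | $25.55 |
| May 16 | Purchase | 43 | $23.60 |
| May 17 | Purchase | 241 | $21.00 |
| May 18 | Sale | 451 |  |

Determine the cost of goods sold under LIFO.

May 11, 723 sold [LIFO — newest first]: 371 @ $21.50 + 352 @ $19.95 = $14,998.90
May 14, 288 sold [LIFO — newest first]: 279 @ $24.35 + 9 @ $19.95 = $6,973.20
May 18, 451 sold [LIFO — newest first]: 241 @ $21.00 + 43 @ $23.60 + 167 @ $25.55 = $10,342.65
Total COGS = $14,998.90 + $6,973.20 + $10,342.65 = $32,314.75
Ending inventory: 146 @ $20.35 + 7 @ $19.95 + 162 @ $25.55 = $7,249.85

COGS = $32,314.75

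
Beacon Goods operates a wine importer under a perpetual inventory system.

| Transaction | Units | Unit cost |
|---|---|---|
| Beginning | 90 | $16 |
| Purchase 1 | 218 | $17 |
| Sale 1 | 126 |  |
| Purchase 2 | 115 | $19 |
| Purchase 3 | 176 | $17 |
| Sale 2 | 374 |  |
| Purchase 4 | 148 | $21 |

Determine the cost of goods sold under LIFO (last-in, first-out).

COGS = $8,730

Sale 1 (126) [LIFO — newest first]: 126 @ $17 = $2,142
Sale 2 (374) [LIFO — newest first]: 176 @ $17 + 115 @ $19 + 83 @ $17 = $6,588
Total COGS = $2,142 + $6,588 = $8,730
Ending inventory: 90 @ $16 + 9 @ $17 + 148 @ $21 = $4,701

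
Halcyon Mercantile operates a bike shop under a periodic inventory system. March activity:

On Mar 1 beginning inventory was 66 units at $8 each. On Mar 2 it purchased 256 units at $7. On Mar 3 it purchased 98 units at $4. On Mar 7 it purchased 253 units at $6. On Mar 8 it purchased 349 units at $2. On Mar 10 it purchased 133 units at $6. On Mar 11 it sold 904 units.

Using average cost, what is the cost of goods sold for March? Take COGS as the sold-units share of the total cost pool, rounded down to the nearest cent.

COGS = $4,481.64

Mar 11, sell 904: 904/1155 × $5,726.00 → $4,481.64
Ending inventory (cost pool remaining) = $1,244.36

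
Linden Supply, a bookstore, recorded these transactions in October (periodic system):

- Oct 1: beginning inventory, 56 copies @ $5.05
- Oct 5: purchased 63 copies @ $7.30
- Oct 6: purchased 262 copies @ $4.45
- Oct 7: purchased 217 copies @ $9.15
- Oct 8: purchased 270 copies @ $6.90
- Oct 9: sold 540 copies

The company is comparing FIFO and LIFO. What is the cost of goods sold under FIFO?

FIFO COGS: 56 @ $5.05 + 63 @ $7.30 + 262 @ $4.45 + 159 @ $9.15 = $3,363.45
LIFO COGS: 270 @ $6.90 + 217 @ $9.15 + 53 @ $4.45 = $4,084.40

COGS = $3,363.45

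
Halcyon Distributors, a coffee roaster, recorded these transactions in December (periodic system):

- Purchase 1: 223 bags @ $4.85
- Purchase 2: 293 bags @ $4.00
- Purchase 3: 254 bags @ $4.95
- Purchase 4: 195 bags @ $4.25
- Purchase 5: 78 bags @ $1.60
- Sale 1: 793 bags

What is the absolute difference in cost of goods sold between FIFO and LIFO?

FIFO COGS: 223 @ $4.85 + 293 @ $4.00 + 254 @ $4.95 + 23 @ $4.25 = $3,608.60
LIFO COGS: 78 @ $1.60 + 195 @ $4.25 + 254 @ $4.95 + 266 @ $4.00 = $3,274.85
Difference = |$3,608.60 − $3,274.85| = $333.75

$333.75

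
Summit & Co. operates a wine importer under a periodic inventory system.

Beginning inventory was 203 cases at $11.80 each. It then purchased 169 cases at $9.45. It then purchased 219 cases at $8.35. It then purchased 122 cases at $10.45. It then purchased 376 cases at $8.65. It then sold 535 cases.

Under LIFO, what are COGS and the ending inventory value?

COGS = $4,836.25; ending inventory = $5,512.15

Sale 1 (535) [LIFO — newest first]: 376 @ $8.65 + 122 @ $10.45 + 37 @ $8.35 = $4,836.25
Ending inventory: 203 @ $11.80 + 169 @ $9.45 + 182 @ $8.35 = $5,512.15
Check: goods available $10,348.40 = COGS $4,836.25 + ending $5,512.15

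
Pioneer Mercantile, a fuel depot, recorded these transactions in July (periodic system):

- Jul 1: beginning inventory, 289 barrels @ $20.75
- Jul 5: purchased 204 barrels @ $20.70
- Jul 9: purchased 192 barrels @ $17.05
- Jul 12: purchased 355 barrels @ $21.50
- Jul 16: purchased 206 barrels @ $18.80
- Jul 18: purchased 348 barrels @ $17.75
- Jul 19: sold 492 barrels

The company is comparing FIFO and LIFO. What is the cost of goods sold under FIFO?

COGS = $10,198.85

FIFO COGS: 289 @ $20.75 + 203 @ $20.70 = $10,198.85
LIFO COGS: 348 @ $17.75 + 144 @ $18.80 = $8,884.20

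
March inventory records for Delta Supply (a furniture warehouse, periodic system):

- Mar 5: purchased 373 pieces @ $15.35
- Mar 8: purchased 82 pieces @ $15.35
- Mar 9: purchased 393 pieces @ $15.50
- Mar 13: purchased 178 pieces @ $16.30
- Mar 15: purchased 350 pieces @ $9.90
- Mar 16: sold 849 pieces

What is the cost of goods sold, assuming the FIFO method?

Mar 16, 849 sold [FIFO — oldest first]: 373 @ $15.35 + 82 @ $15.35 + 393 @ $15.50 + 1 @ $16.30 = $13,092.05
Ending inventory: 177 @ $16.30 + 350 @ $9.90 = $6,350.10
Check: goods available $19,442.15 = COGS $13,092.05 + ending $6,350.10

COGS = $13,092.05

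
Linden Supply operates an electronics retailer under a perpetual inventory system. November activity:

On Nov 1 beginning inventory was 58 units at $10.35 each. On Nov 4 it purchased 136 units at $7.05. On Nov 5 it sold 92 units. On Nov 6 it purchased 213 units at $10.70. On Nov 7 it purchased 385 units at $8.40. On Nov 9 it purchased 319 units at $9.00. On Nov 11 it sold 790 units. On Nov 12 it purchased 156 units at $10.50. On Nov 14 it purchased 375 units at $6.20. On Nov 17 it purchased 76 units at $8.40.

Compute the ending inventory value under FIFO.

Nov 5, 92 sold [FIFO — oldest first]: 58 @ $10.35 + 34 @ $7.05 = $840.00
Nov 11, 790 sold [FIFO — oldest first]: 102 @ $7.05 + 213 @ $10.70 + 385 @ $8.40 + 90 @ $9.00 = $7,042.20
Total COGS = $840.00 + $7,042.20 = $7,882.20
Ending inventory: 229 @ $9.00 + 156 @ $10.50 + 375 @ $6.20 + 76 @ $8.40 = $6,662.40
Check: goods available $14,544.60 = COGS $7,882.20 + ending $6,662.40

Ending inventory = $6,662.40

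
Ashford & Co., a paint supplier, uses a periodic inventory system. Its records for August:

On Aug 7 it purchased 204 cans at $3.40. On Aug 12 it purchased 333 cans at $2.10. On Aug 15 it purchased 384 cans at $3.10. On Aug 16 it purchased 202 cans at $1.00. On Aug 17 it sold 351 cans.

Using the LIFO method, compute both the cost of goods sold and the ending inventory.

COGS = $663.90; ending inventory = $2,121.40

Aug 17, 351 sold [LIFO — newest first]: 202 @ $1.00 + 149 @ $3.10 = $663.90
Ending inventory: 204 @ $3.40 + 333 @ $2.10 + 235 @ $3.10 = $2,121.40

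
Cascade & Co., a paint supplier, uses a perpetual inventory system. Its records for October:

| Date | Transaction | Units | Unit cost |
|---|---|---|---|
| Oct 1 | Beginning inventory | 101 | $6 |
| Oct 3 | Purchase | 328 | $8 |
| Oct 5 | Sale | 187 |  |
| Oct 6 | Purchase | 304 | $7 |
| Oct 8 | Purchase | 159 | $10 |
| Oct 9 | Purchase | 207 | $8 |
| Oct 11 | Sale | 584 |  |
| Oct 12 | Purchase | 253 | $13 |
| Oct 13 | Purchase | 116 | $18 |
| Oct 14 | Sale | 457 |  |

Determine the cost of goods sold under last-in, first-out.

Oct 5, 187 sold [LIFO — newest first]: 187 @ $8 = $1,496
Oct 11, 584 sold [LIFO — newest first]: 207 @ $8 + 159 @ $10 + 218 @ $7 = $4,772
Oct 14, 457 sold [LIFO — newest first]: 116 @ $18 + 253 @ $13 + 86 @ $7 + 2 @ $8 = $5,995
Total COGS = $1,496 + $4,772 + $5,995 = $12,263
Ending inventory: 101 @ $6 + 139 @ $8 = $1,718

COGS = $12,263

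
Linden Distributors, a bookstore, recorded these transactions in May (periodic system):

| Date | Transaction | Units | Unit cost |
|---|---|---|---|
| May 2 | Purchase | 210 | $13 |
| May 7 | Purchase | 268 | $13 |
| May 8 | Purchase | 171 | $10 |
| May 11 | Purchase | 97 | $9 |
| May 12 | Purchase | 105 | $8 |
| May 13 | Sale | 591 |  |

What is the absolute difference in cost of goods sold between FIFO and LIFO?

FIFO COGS: 210 @ $13 + 268 @ $13 + 113 @ $10 = $7,344
LIFO COGS: 105 @ $8 + 97 @ $9 + 171 @ $10 + 218 @ $13 = $6,257
Difference = |$7,344 − $6,257| = $1,087

$1,087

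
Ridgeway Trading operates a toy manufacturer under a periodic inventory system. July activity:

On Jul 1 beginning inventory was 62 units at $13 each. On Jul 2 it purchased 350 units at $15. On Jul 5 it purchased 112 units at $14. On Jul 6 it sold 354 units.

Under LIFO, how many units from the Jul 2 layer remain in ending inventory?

108

Jul 6, 354 sold [LIFO — newest first]: 112 @ $14 + 242 @ $15 = $5,198
Ending inventory: 62 @ $13 + 108 @ $15 = $2,426
Check: goods available $7,624 = COGS $5,198 + ending $2,426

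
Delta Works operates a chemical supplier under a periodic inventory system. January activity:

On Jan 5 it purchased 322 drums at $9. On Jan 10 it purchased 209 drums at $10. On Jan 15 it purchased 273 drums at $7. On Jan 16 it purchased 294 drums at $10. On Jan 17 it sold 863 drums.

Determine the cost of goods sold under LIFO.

Jan 17, 863 sold [LIFO — newest first]: 294 @ $10 + 273 @ $7 + 209 @ $10 + 87 @ $9 = $7,724
Ending inventory: 235 @ $9 = $2,115

COGS = $7,724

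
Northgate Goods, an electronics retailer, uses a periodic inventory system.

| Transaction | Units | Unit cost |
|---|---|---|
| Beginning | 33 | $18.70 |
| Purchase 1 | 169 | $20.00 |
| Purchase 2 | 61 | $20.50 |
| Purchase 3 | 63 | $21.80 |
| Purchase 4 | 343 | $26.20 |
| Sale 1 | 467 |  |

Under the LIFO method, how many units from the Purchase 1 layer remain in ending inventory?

169

Sale 1 (467) [LIFO — newest first]: 343 @ $26.20 + 63 @ $21.80 + 61 @ $20.50 = $11,610.50
Ending inventory: 33 @ $18.70 + 169 @ $20.00 = $3,997.10
Check: goods available $15,607.60 = COGS $11,610.50 + ending $3,997.10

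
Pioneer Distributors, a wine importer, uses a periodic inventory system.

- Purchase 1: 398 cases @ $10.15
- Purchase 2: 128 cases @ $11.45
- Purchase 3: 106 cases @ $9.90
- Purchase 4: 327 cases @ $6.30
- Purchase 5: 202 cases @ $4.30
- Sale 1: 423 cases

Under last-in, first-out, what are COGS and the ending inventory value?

COGS = $2,260.90; ending inventory = $7,222.50

Sale 1 (423) [LIFO — newest first]: 202 @ $4.30 + 221 @ $6.30 = $2,260.90
Ending inventory: 398 @ $10.15 + 128 @ $11.45 + 106 @ $9.90 + 106 @ $6.30 = $7,222.50
Check: goods available $9,483.40 = COGS $2,260.90 + ending $7,222.50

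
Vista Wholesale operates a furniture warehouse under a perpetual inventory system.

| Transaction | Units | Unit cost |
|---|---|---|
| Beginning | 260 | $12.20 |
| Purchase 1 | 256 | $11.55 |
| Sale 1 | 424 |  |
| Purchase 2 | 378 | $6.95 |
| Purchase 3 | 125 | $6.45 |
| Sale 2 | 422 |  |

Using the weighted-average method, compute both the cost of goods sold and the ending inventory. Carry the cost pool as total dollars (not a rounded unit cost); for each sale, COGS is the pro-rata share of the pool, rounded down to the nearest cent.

COGS = $8,246.16; ending inventory = $1,315.99

After Beginning: 260 on hand, pool $3,172.00 (≈ $12.2000 each)
After Purchase 1: 516 on hand, pool $6,128.80 (≈ $11.8775 each)
Sale 1, sell 424: 424/516 × $6,128.80 → $5,036.06
After Purchase 2: 470 on hand, pool $3,719.84 (≈ $7.9146 each)
After Purchase 3: 595 on hand, pool $4,526.09 (≈ $7.6069 each)
Sale 2, sell 422: 422/595 × $4,526.09 → $3,210.10
Total COGS = $5,036.06 + $3,210.10 = $8,246.16
Ending inventory (cost pool remaining) = $1,315.99
Check: goods available $9,562.15 = COGS $8,246.16 + ending $1,315.99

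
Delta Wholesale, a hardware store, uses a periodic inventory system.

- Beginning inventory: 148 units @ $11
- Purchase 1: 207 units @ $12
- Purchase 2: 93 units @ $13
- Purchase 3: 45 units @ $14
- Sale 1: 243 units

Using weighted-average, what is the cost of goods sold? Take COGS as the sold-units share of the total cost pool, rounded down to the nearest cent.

Sale 1, sell 243: 243/493 × $5,951.00 → $2,933.25
Ending inventory (cost pool remaining) = $3,017.75

COGS = $2,933.25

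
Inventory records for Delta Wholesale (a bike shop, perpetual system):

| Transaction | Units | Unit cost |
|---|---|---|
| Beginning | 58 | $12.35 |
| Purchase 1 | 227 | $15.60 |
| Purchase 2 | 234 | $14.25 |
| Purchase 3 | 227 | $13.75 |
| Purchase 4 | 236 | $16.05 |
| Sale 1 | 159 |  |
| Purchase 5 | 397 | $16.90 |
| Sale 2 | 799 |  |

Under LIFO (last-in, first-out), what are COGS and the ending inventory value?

Sale 1 (159) [LIFO — newest first]: 159 @ $16.05 = $2,551.95
Sale 2 (799) [LIFO — newest first]: 397 @ $16.90 + 77 @ $16.05 + 227 @ $13.75 + 98 @ $14.25 = $12,462.90
Total COGS = $2,551.95 + $12,462.90 = $15,014.85
Ending inventory: 58 @ $12.35 + 227 @ $15.60 + 136 @ $14.25 = $6,195.50

COGS = $15,014.85; ending inventory = $6,195.50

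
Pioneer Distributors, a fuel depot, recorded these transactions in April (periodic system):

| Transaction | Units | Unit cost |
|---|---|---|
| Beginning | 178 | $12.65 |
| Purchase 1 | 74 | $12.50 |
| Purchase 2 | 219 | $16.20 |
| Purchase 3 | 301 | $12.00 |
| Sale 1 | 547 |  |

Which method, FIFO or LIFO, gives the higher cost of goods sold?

FIFO

FIFO COGS: 178 @ $12.65 + 74 @ $12.50 + 219 @ $16.20 + 76 @ $12.00 = $7,636.50
LIFO COGS: 301 @ $12.00 + 219 @ $16.20 + 27 @ $12.50 = $7,497.30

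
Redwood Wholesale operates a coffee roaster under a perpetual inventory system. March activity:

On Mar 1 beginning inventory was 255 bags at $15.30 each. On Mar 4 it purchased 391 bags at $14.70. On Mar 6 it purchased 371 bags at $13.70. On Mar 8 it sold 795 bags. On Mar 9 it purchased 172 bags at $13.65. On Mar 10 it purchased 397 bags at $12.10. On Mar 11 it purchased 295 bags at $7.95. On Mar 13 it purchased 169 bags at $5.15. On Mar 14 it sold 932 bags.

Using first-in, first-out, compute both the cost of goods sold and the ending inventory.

Mar 8, 795 sold [FIFO — oldest first]: 255 @ $15.30 + 391 @ $14.70 + 149 @ $13.70 = $11,690.50
Mar 14, 932 sold [FIFO — oldest first]: 222 @ $13.70 + 172 @ $13.65 + 397 @ $12.10 + 141 @ $7.95 = $11,313.85
Total COGS = $11,690.50 + $11,313.85 = $23,004.35
Ending inventory: 154 @ $7.95 + 169 @ $5.15 = $2,094.65

COGS = $23,004.35; ending inventory = $2,094.65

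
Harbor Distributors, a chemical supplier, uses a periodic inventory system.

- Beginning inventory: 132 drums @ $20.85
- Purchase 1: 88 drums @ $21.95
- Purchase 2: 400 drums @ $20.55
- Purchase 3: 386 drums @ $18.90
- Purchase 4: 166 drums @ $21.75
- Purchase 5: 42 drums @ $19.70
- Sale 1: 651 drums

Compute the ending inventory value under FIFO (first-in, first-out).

Sale 1 (651) [FIFO — oldest first]: 132 @ $20.85 + 88 @ $21.95 + 400 @ $20.55 + 31 @ $18.90 = $13,489.70
Ending inventory: 355 @ $18.90 + 166 @ $21.75 + 42 @ $19.70 = $11,147.40
Check: goods available $24,637.10 = COGS $13,489.70 + ending $11,147.40

Ending inventory = $11,147.40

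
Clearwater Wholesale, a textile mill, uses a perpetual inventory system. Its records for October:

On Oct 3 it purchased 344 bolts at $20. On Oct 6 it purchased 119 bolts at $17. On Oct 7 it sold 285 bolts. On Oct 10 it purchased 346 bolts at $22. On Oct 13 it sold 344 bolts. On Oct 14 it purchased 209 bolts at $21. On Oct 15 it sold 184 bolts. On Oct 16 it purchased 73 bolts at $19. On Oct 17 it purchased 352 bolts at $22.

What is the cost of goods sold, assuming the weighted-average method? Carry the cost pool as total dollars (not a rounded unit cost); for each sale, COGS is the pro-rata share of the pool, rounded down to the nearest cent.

After Oct 3: 344 on hand, pool $6,880.00 (≈ $20.0000 each)
After Oct 6: 463 on hand, pool $8,903.00 (≈ $19.2289 each)
Oct 7, sell 285: 285/463 × $8,903.00 → $5,480.24
After Oct 10: 524 on hand, pool $11,034.76 (≈ $21.0587 each)
Oct 13, sell 344: 344/524 × $11,034.76 → $7,244.19
After Oct 14: 389 on hand, pool $8,179.57 (≈ $21.0272 each)
Oct 15, sell 184: 184/389 × $8,179.57 → $3,868.99
After Oct 16: 278 on hand, pool $5,697.58 (≈ $20.4949 each)
After Oct 17: 630 on hand, pool $13,441.58 (≈ $21.3358 each)
Total COGS = $5,480.24 + $7,244.19 + $3,868.99 = $16,593.42
Ending inventory (cost pool remaining) = $13,441.58

COGS = $16,593.42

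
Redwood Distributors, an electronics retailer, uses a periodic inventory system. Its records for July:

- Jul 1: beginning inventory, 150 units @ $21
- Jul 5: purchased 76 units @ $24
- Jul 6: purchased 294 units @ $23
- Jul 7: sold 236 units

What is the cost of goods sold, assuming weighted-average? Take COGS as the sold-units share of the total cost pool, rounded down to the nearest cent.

COGS = $5,326.33

Jul 7, sell 236: 236/520 × $11,736.00 → $5,326.33
Ending inventory (cost pool remaining) = $6,409.67
Check: goods available $11,736.00 = COGS $5,326.33 + ending $6,409.67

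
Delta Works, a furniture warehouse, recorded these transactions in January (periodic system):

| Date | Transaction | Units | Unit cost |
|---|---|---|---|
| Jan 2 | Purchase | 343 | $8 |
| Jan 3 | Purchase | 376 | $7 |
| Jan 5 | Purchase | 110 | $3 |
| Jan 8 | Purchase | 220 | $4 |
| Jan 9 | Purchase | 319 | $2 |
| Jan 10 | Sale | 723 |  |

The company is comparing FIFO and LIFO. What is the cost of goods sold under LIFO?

FIFO COGS: 343 @ $8 + 376 @ $7 + 4 @ $3 = $5,388
LIFO COGS: 319 @ $2 + 220 @ $4 + 110 @ $3 + 74 @ $7 = $2,366

COGS = $2,366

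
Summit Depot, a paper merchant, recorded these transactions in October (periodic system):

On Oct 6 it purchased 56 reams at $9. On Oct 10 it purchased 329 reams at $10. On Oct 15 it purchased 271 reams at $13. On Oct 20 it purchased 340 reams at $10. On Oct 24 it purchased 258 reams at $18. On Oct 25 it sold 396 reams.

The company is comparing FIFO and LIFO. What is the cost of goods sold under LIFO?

FIFO COGS: 56 @ $9 + 329 @ $10 + 11 @ $13 = $3,937
LIFO COGS: 258 @ $18 + 138 @ $10 = $6,024

COGS = $6,024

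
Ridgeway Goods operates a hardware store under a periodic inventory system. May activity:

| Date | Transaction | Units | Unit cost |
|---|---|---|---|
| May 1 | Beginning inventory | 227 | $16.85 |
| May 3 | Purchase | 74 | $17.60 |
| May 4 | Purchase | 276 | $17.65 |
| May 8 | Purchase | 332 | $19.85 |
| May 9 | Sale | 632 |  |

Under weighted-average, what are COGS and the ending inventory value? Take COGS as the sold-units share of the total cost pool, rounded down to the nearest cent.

May 9, sell 632: 632/909 × $16,588.95 → $11,533.79
Ending inventory (cost pool remaining) = $5,055.16
Check: goods available $16,588.95 = COGS $11,533.79 + ending $5,055.16

COGS = $11,533.79; ending inventory = $5,055.16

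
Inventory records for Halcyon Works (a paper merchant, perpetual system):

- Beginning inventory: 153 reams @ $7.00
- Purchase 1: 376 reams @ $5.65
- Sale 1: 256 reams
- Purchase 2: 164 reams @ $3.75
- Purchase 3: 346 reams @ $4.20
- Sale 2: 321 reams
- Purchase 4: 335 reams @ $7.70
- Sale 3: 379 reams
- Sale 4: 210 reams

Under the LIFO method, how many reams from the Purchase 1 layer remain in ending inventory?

Sale 1 (256) [LIFO — newest first]: 256 @ $5.65 = $1,446.40
Sale 2 (321) [LIFO — newest first]: 321 @ $4.20 = $1,348.20
Sale 3 (379) [LIFO — newest first]: 335 @ $7.70 + 25 @ $4.20 + 19 @ $3.75 = $2,755.75
Sale 4 (210) [LIFO — newest first]: 145 @ $3.75 + 65 @ $5.65 = $911.00
Total COGS = $1,446.40 + $1,348.20 + $2,755.75 + $911.00 = $6,461.35
Ending inventory: 153 @ $7.00 + 55 @ $5.65 = $1,381.75

55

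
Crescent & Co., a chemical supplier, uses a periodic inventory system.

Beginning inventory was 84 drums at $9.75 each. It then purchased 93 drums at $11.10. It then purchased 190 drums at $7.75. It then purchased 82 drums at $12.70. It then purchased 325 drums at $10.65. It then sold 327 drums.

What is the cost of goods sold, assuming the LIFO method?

Sale 1 (327) [LIFO — newest first]: 325 @ $10.65 + 2 @ $12.70 = $3,486.65
Ending inventory: 84 @ $9.75 + 93 @ $11.10 + 190 @ $7.75 + 80 @ $12.70 = $4,339.80
Check: goods available $7,826.45 = COGS $3,486.65 + ending $4,339.80

COGS = $3,486.65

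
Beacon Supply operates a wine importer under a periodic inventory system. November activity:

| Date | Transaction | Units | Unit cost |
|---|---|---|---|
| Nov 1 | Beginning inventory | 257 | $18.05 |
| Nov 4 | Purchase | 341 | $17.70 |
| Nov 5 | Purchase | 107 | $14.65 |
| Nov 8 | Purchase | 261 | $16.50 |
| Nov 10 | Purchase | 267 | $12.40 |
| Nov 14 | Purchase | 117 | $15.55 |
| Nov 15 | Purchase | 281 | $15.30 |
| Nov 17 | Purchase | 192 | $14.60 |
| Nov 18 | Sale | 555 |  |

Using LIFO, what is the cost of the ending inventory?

Nov 18, 555 sold [LIFO — newest first]: 192 @ $14.60 + 281 @ $15.30 + 82 @ $15.55 = $8,377.60
Ending inventory: 257 @ $18.05 + 341 @ $17.70 + 107 @ $14.65 + 261 @ $16.50 + 267 @ $12.40 + 35 @ $15.55 = $20,403.65

Ending inventory = $20,403.65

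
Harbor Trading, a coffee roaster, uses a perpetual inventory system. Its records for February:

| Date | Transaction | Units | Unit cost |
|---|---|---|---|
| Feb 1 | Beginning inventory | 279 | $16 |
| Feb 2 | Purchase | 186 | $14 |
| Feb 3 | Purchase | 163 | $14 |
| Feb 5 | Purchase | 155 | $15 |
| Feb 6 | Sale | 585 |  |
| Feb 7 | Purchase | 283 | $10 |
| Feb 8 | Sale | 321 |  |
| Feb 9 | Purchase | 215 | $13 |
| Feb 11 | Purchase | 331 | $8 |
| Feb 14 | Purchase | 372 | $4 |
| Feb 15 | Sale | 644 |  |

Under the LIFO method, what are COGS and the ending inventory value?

Feb 6, 585 sold [LIFO — newest first]: 155 @ $15 + 163 @ $14 + 186 @ $14 + 81 @ $16 = $8,507
Feb 8, 321 sold [LIFO — newest first]: 283 @ $10 + 38 @ $16 = $3,438
Feb 15, 644 sold [LIFO — newest first]: 372 @ $4 + 272 @ $8 = $3,664
Total COGS = $8,507 + $3,438 + $3,664 = $15,609
Ending inventory: 160 @ $16 + 215 @ $13 + 59 @ $8 = $5,827

COGS = $15,609; ending inventory = $5,827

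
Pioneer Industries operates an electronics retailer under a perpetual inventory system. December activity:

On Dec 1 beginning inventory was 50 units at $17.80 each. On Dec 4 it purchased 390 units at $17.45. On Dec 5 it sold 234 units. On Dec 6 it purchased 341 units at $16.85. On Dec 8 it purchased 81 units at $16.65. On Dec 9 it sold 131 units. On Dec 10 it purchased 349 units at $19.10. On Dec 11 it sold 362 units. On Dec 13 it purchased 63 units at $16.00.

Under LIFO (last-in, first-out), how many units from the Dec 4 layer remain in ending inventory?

Dec 5, 234 sold [LIFO — newest first]: 234 @ $17.45 = $4,083.30
Dec 9, 131 sold [LIFO — newest first]: 81 @ $16.65 + 50 @ $16.85 = $2,191.15
Dec 11, 362 sold [LIFO — newest first]: 349 @ $19.10 + 13 @ $16.85 = $6,884.95
Total COGS = $4,083.30 + $2,191.15 + $6,884.95 = $13,159.40
Ending inventory: 50 @ $17.80 + 156 @ $17.45 + 278 @ $16.85 + 63 @ $16.00 = $9,304.50

156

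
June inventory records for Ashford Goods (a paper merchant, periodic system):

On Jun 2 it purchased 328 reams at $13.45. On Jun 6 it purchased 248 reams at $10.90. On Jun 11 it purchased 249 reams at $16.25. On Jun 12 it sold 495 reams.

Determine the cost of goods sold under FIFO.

Jun 12, 495 sold [FIFO — oldest first]: 328 @ $13.45 + 167 @ $10.90 = $6,231.90
Ending inventory: 81 @ $10.90 + 249 @ $16.25 = $4,929.15
Check: goods available $11,161.05 = COGS $6,231.90 + ending $4,929.15

COGS = $6,231.90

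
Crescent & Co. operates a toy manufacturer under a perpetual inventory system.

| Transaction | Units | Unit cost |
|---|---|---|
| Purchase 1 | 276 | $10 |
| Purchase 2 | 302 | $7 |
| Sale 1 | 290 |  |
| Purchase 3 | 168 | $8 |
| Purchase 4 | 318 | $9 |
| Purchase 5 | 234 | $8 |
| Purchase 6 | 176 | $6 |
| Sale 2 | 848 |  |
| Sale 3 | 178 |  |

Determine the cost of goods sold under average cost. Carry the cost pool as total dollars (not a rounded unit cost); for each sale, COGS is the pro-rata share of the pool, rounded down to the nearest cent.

COGS = $10,731.91

After Purchase 1: 276 on hand, pool $2,760.00 (≈ $10.0000 each)
After Purchase 2: 578 on hand, pool $4,874.00 (≈ $8.4325 each)
Sale 1, sell 290: 290/578 × $4,874.00 → $2,445.43
After Purchase 3: 456 on hand, pool $3,772.57 (≈ $8.2732 each)
After Purchase 4: 774 on hand, pool $6,634.57 (≈ $8.5718 each)
After Purchase 5: 1008 on hand, pool $8,506.57 (≈ $8.4391 each)
After Purchase 6: 1184 on hand, pool $9,562.57 (≈ $8.0765 each)
Sale 2, sell 848: 848/1184 × $9,562.57 → $6,848.86
Sale 3, sell 178: 178/336 × $2,713.71 → $1,437.62
Total COGS = $2,445.43 + $6,848.86 + $1,437.62 = $10,731.91
Ending inventory (cost pool remaining) = $1,276.09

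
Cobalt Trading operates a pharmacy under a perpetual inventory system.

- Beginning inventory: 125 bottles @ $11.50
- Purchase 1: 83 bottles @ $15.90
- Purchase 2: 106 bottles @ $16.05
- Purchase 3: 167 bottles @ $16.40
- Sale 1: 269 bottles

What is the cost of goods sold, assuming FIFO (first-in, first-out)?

COGS = $3,736.25

Sale 1 (269) [FIFO — oldest first]: 125 @ $11.50 + 83 @ $15.90 + 61 @ $16.05 = $3,736.25
Ending inventory: 45 @ $16.05 + 167 @ $16.40 = $3,461.05
Check: goods available $7,197.30 = COGS $3,736.25 + ending $3,461.05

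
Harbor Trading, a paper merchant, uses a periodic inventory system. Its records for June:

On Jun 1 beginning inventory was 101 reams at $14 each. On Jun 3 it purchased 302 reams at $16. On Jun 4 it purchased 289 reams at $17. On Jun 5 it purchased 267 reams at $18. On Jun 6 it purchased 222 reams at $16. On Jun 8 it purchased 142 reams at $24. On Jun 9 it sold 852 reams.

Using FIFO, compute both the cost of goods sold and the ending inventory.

COGS = $14,039; ending inventory = $8,886

Jun 9, 852 sold [FIFO — oldest first]: 101 @ $14 + 302 @ $16 + 289 @ $17 + 160 @ $18 = $14,039
Ending inventory: 107 @ $18 + 222 @ $16 + 142 @ $24 = $8,886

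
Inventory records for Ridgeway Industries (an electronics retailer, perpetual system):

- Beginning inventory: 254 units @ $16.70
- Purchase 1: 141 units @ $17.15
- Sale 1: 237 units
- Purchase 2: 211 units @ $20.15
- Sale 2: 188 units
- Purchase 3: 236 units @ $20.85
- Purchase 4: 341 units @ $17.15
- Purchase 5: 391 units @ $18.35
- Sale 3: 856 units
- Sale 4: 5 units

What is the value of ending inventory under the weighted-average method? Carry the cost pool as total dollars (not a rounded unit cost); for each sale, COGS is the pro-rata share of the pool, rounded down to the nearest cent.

After Beginning: 254 on hand, pool $4,241.80 (≈ $16.7000 each)
After Purchase 1: 395 on hand, pool $6,659.95 (≈ $16.8606 each)
Sale 1, sell 237: 237/395 × $6,659.95 → $3,995.97
After Purchase 2: 369 on hand, pool $6,915.63 (≈ $18.7415 each)
Sale 2, sell 188: 188/369 × $6,915.63 → $3,523.41
After Purchase 3: 417 on hand, pool $8,312.82 (≈ $19.9348 each)
After Purchase 4: 758 on hand, pool $14,160.97 (≈ $18.6820 each)
After Purchase 5: 1149 on hand, pool $21,335.82 (≈ $18.5690 each)
Sale 3, sell 856: 856/1149 × $21,335.82 → $15,895.09
Sale 4, sell 5: 5/293 × $5,440.73 → $92.84
Total COGS = $3,995.97 + $3,523.41 + $15,895.09 + $92.84 = $23,507.31
Ending inventory (cost pool remaining) = $5,347.89

Ending inventory = $5,347.89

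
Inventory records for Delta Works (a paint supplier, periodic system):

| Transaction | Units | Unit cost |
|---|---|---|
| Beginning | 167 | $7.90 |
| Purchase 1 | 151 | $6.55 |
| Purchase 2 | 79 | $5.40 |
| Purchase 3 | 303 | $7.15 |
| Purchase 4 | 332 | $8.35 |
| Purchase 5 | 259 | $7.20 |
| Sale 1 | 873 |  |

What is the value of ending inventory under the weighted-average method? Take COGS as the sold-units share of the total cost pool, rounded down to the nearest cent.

Sale 1, sell 873: 873/1291 × $9,538.40 → $6,450.05
Ending inventory (cost pool remaining) = $3,088.35

Ending inventory = $3,088.35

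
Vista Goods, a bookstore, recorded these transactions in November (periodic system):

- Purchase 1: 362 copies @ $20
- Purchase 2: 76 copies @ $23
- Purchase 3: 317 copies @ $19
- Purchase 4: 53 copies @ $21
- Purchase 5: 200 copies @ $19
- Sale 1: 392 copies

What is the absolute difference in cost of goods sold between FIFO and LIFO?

FIFO COGS: 362 @ $20 + 30 @ $23 = $7,930
LIFO COGS: 200 @ $19 + 53 @ $21 + 139 @ $19 = $7,554
Difference = |$7,930 − $7,554| = $376

$376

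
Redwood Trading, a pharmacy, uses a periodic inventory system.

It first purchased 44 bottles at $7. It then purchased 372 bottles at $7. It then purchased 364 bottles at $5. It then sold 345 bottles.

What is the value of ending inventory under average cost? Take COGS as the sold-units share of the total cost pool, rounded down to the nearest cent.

Sale 1, sell 345: 345/780 × $4,732.00 → $2,093.00
Ending inventory (cost pool remaining) = $2,639.00
Check: goods available $4,732.00 = COGS $2,093.00 + ending $2,639.00

Ending inventory = $2,639.00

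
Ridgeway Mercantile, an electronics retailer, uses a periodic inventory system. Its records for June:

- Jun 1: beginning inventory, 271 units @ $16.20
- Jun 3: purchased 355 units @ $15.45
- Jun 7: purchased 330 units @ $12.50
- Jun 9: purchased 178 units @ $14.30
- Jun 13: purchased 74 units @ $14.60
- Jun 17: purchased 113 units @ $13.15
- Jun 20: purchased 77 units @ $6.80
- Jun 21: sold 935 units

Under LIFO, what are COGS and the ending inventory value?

Jun 21, 935 sold [LIFO — newest first]: 77 @ $6.80 + 113 @ $13.15 + 74 @ $14.60 + 178 @ $14.30 + 330 @ $12.50 + 163 @ $15.45 = $12,278.70
Ending inventory: 271 @ $16.20 + 192 @ $15.45 = $7,356.60
Check: goods available $19,635.30 = COGS $12,278.70 + ending $7,356.60

COGS = $12,278.70; ending inventory = $7,356.60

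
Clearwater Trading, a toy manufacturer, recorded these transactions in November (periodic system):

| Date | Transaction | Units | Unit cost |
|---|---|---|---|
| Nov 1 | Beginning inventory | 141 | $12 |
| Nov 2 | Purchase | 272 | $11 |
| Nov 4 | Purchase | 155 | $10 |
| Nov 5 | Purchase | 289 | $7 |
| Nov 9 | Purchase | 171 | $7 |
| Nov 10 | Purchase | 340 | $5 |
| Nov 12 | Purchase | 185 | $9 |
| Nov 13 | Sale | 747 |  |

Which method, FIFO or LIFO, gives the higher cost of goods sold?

FIFO

FIFO COGS: 141 @ $12 + 272 @ $11 + 155 @ $10 + 179 @ $7 = $7,487
LIFO COGS: 185 @ $9 + 340 @ $5 + 171 @ $7 + 51 @ $7 = $4,919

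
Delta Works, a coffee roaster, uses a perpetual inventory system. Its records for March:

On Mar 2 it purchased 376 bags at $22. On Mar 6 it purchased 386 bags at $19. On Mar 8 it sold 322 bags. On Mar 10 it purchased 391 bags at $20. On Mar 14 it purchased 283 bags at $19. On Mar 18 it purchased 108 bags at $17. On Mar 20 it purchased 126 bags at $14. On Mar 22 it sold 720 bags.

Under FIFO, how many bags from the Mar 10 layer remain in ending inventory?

Mar 8, 322 sold [FIFO — oldest first]: 322 @ $22 = $7,084
Mar 22, 720 sold [FIFO — oldest first]: 54 @ $22 + 386 @ $19 + 280 @ $20 = $14,122
Total COGS = $7,084 + $14,122 = $21,206
Ending inventory: 111 @ $20 + 283 @ $19 + 108 @ $17 + 126 @ $14 = $11,197

111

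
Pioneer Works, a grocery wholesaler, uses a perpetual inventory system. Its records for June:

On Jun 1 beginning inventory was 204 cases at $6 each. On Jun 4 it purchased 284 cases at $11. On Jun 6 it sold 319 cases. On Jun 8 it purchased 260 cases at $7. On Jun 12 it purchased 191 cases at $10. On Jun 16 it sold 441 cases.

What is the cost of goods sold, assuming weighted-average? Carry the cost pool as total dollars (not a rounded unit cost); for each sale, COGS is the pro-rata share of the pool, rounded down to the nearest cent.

After Jun 1: 204 on hand, pool $1,224.00 (≈ $6.0000 each)
After Jun 4: 488 on hand, pool $4,348.00 (≈ $8.9098 each)
Jun 6, sell 319: 319/488 × $4,348.00 → $2,842.23
After Jun 8: 429 on hand, pool $3,325.77 (≈ $7.7524 each)
After Jun 12: 620 on hand, pool $5,235.77 (≈ $8.4448 each)
Jun 16, sell 441: 441/620 × $5,235.77 → $3,724.15
Total COGS = $2,842.23 + $3,724.15 = $6,566.38
Ending inventory (cost pool remaining) = $1,511.62

COGS = $6,566.38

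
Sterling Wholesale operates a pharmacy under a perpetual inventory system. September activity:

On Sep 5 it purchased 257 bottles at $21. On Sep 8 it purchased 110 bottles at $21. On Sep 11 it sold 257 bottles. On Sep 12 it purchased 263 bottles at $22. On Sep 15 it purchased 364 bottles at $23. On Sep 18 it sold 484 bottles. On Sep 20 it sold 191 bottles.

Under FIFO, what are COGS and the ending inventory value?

Sep 11, 257 sold [FIFO — oldest first]: 257 @ $21 = $5,397
Sep 18, 484 sold [FIFO — oldest first]: 110 @ $21 + 263 @ $22 + 111 @ $23 = $10,649
Sep 20, 191 sold [FIFO — oldest first]: 191 @ $23 = $4,393
Total COGS = $5,397 + $10,649 + $4,393 = $20,439
Ending inventory: 62 @ $23 = $1,426

COGS = $20,439; ending inventory = $1,426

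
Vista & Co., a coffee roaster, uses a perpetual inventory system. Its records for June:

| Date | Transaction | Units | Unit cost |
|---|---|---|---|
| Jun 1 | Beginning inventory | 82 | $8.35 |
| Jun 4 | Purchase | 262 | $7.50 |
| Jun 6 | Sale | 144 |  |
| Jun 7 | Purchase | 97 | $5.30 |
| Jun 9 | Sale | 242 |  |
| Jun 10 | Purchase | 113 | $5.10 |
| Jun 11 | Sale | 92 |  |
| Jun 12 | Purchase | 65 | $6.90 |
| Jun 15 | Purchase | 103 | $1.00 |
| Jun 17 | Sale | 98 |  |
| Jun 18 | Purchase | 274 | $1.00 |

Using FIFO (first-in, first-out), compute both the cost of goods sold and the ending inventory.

COGS = $3,891.90; ending inventory = $673.70

Jun 6, 144 sold [FIFO — oldest first]: 82 @ $8.35 + 62 @ $7.50 = $1,149.70
Jun 9, 242 sold [FIFO — oldest first]: 200 @ $7.50 + 42 @ $5.30 = $1,722.60
Jun 11, 92 sold [FIFO — oldest first]: 55 @ $5.30 + 37 @ $5.10 = $480.20
Jun 17, 98 sold [FIFO — oldest first]: 76 @ $5.10 + 22 @ $6.90 = $539.40
Total COGS = $1,149.70 + $1,722.60 + $480.20 + $539.40 = $3,891.90
Ending inventory: 43 @ $6.90 + 103 @ $1.00 + 274 @ $1.00 = $673.70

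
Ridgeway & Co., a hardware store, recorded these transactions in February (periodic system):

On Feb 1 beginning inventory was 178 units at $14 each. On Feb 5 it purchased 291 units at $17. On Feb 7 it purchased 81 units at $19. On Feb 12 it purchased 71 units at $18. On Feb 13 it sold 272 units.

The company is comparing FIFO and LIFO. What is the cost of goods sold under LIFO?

COGS = $4,857

FIFO COGS: 178 @ $14 + 94 @ $17 = $4,090
LIFO COGS: 71 @ $18 + 81 @ $19 + 120 @ $17 = $4,857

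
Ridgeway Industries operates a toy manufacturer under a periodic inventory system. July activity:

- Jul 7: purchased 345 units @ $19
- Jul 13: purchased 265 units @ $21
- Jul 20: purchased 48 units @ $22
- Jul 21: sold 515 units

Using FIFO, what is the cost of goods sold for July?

Jul 21, 515 sold [FIFO — oldest first]: 345 @ $19 + 170 @ $21 = $10,125
Ending inventory: 95 @ $21 + 48 @ $22 = $3,051
Check: goods available $13,176 = COGS $10,125 + ending $3,051

COGS = $10,125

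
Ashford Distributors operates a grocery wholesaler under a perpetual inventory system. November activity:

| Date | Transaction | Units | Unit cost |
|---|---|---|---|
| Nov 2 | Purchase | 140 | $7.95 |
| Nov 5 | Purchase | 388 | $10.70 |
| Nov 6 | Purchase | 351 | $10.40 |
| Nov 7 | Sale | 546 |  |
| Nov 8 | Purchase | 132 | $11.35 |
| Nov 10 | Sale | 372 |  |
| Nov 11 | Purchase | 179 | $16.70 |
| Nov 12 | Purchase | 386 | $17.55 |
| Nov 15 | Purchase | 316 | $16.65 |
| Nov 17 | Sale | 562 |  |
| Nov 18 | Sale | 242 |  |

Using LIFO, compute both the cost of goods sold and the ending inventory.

Nov 7, 546 sold [LIFO — newest first]: 351 @ $10.40 + 195 @ $10.70 = $5,736.90
Nov 10, 372 sold [LIFO — newest first]: 132 @ $11.35 + 193 @ $10.70 + 47 @ $7.95 = $3,936.95
Nov 17, 562 sold [LIFO — newest first]: 316 @ $16.65 + 246 @ $17.55 = $9,578.70
Nov 18, 242 sold [LIFO — newest first]: 140 @ $17.55 + 102 @ $16.70 = $4,160.40
Total COGS = $5,736.90 + $3,936.95 + $9,578.70 + $4,160.40 = $23,412.95
Ending inventory: 93 @ $7.95 + 77 @ $16.70 = $2,025.25

COGS = $23,412.95; ending inventory = $2,025.25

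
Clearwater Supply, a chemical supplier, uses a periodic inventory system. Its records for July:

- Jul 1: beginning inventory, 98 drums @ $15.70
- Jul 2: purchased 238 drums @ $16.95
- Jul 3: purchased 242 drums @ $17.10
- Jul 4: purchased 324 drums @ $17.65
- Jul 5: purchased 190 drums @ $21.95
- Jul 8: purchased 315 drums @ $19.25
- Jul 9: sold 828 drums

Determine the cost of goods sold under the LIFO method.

Jul 9, 828 sold [LIFO — newest first]: 315 @ $19.25 + 190 @ $21.95 + 323 @ $17.65 = $15,935.20
Ending inventory: 98 @ $15.70 + 238 @ $16.95 + 242 @ $17.10 + 1 @ $17.65 = $9,728.55
Check: goods available $25,663.75 = COGS $15,935.20 + ending $9,728.55

COGS = $15,935.20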